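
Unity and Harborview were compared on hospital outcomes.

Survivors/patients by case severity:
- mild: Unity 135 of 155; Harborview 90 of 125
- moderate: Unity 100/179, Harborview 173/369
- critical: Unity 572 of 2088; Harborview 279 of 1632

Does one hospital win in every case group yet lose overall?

No

Mild: Unity 135/155 = 87.1%, Harborview 90/125 = 72.0% → Unity
Moderate: Unity 100/179 = 55.9%, Harborview 173/369 = 46.9% → Unity
Critical: Unity 572/2088 = 27.4%, Harborview 279/1632 = 17.1% → Unity
Overall: Unity 807/2422 = 33.3%, Harborview 542/2126 = 25.5% → Unity
Unity wins overall and in every case group — no reversal.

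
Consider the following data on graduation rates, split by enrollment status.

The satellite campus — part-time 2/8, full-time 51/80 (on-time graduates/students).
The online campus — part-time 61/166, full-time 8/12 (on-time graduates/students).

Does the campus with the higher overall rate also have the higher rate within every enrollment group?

Part-time: the satellite campus 2/8 = 25.0%, the online campus 61/166 = 36.7% → the online campus
Full-time: the satellite campus 51/80 = 63.8%, the online campus 8/12 = 66.7% → the online campus
Overall: the satellite campus 53/88 = 60.2%, the online campus 69/178 = 38.8% → the satellite campus
The online campus wins each enrollment group but the satellite campus wins overall — the comparison reverses. The online campus's students skew toward part-time, which has a lower base rate.

No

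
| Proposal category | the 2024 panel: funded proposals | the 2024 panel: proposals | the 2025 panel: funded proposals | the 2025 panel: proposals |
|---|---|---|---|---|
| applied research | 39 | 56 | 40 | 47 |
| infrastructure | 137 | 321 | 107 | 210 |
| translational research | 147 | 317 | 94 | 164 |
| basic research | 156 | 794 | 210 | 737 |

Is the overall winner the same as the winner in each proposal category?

Applied research: the 2024 panel 39/56 = 69.6%, the 2025 panel 40/47 = 85.1% → the 2025 panel
Infrastructure: the 2024 panel 137/321 = 42.7%, the 2025 panel 107/210 = 51.0% → the 2025 panel
Translational research: the 2024 panel 147/317 = 46.4%, the 2025 panel 94/164 = 57.3% → the 2025 panel
Basic research: the 2024 panel 156/794 = 19.6%, the 2025 panel 210/737 = 28.5% → the 2025 panel
Overall: the 2024 panel 479/1488 = 32.2%, the 2025 panel 451/1158 = 38.9% → the 2025 panel
The 2025 panel wins overall and in every proposal group — no reversal.

Yes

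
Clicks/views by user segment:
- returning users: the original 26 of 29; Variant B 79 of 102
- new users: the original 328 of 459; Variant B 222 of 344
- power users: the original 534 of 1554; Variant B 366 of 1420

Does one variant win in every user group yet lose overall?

Returning users: the original 26/29 = 89.7%, Variant B 79/102 = 77.5% → the original
New users: the original 328/459 = 71.5%, Variant B 222/344 = 64.5% → the original
Power users: the original 534/1554 = 34.4%, Variant B 366/1420 = 25.8% → the original
Overall: the original 888/2042 = 43.5%, Variant B 667/1866 = 35.7% → the original
The original wins overall and in every user group — no reversal.

No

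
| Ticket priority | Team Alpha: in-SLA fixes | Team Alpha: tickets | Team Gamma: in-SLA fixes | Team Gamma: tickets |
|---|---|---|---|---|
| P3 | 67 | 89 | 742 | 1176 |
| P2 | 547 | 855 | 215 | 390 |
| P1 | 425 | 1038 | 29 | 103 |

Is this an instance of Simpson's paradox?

P3: Team Alpha 67/89 = 75.3%, Team Gamma 742/1176 = 63.1% → Team Alpha
P2: Team Alpha 547/855 = 64.0%, Team Gamma 215/390 = 55.1% → Team Alpha
P1: Team Alpha 425/1038 = 40.9%, Team Gamma 29/103 = 28.2% → Team Alpha
Overall: Team Alpha 1039/1982 = 52.4%, Team Gamma 986/1669 = 59.1% → Team Gamma
Team Alpha wins each ticket group but Team Gamma wins overall — the comparison reverses. Team Alpha's tickets skew toward P1, which has a lower base rate.

Yes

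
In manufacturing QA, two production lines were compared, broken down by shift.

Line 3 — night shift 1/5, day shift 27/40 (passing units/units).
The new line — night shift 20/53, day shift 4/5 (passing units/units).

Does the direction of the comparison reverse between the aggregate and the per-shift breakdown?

Night shift: Line 3 1/5 = 20.0%, the new line 20/53 = 37.7% → the new line
Day shift: Line 3 27/40 = 67.5%, the new line 4/5 = 80.0% → the new line
Overall: Line 3 28/45 = 62.2%, the new line 24/58 = 41.4% → Line 3
The new line wins each shift group but Line 3 wins overall — the comparison reverses. The new line's units skew toward night shift, which has a lower base rate.

Yes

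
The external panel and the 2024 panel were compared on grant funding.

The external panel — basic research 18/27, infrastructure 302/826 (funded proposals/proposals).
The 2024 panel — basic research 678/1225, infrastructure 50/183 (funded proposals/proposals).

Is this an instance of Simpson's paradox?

Yes

Basic research: the external panel 18/27 = 66.7%, the 2024 panel 678/1225 = 55.3% → the external panel
Infrastructure: the external panel 302/826 = 36.6%, the 2024 panel 50/183 = 27.3% → the external panel
Overall: the external panel 320/853 = 37.5%, the 2024 panel 728/1408 = 51.7% → the 2024 panel
The external panel wins each proposal group but the 2024 panel wins overall — the comparison reverses. The external panel's proposals skew toward infrastructure, which has a lower base rate.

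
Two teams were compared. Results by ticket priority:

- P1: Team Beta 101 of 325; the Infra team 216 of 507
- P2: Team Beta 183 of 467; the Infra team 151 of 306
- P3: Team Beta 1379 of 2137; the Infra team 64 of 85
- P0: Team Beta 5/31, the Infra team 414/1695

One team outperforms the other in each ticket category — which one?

the Infra team

P1: Team Beta 101/325 = 31.1%, the Infra team 216/507 = 42.6% → the Infra team
P2: Team Beta 183/467 = 39.2%, the Infra team 151/306 = 49.3% → the Infra team
P3: Team Beta 1379/2137 = 64.5%, the Infra team 64/85 = 75.3% → the Infra team
P0: Team Beta 5/31 = 16.1%, the Infra team 414/1695 = 24.4% → the Infra team
The Infra team has the higher rate in all 4 groups.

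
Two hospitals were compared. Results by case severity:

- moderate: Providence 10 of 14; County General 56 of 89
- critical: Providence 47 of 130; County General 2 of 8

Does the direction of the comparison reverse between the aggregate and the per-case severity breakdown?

Moderate: Providence 10/14 = 71.4%, County General 56/89 = 62.9% → Providence
Critical: Providence 47/130 = 36.2%, County General 2/8 = 25.0% → Providence
Overall: Providence 57/144 = 39.6%, County General 58/97 = 59.8% → County General
Providence wins each case group but County General wins overall — the comparison reverses. Providence's patients skew toward critical, which has a lower base rate.

Yes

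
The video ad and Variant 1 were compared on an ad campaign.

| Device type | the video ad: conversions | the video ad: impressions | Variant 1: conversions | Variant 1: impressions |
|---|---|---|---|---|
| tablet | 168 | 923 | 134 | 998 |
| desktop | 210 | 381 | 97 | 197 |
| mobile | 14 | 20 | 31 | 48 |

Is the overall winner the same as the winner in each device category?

Tablet: the video ad 168/923 = 18.2%, Variant 1 134/998 = 13.4% → the video ad
Desktop: the video ad 210/381 = 55.1%, Variant 1 97/197 = 49.2% → the video ad
Mobile: the video ad 14/20 = 70.0%, Variant 1 31/48 = 64.6% → the video ad
Overall: the video ad 392/1324 = 29.6%, Variant 1 262/1243 = 21.1% → the video ad
The video ad wins overall and in every device group — no reversal.

Yes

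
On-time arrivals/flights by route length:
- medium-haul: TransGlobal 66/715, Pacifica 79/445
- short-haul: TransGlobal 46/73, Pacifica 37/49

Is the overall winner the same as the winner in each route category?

Medium-haul: TransGlobal 66/715 = 9.2%, Pacifica 79/445 = 17.8% → Pacifica
Short-haul: TransGlobal 46/73 = 63.0%, Pacifica 37/49 = 75.5% → Pacifica
Overall: TransGlobal 112/788 = 14.2%, Pacifica 116/494 = 23.5% → Pacifica
Pacifica wins overall and in every route group — no reversal.

Yes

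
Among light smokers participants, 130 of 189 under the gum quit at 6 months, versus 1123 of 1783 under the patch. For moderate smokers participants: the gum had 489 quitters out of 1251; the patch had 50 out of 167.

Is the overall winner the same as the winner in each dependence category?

Light smokers: the gum 130/189 = 68.8%, the patch 1123/1783 = 63.0% → the gum
Moderate smokers: the gum 489/1251 = 39.1%, the patch 50/167 = 29.9% → the gum
Overall: the gum 619/1440 = 43.0%, the patch 1173/1950 = 60.2% → the patch
The gum wins each dependence group but the patch wins overall — the comparison reverses. The gum's participants skew toward moderate smokers, which has a lower base rate.

No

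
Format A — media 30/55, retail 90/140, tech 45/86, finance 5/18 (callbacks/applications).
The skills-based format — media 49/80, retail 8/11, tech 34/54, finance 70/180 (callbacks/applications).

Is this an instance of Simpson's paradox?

Yes

Media: Format A 30/55 = 54.5%, the skills-based format 49/80 = 61.2% → the skills-based format
Retail: Format A 90/140 = 64.3%, the skills-based format 8/11 = 72.7% → the skills-based format
Tech: Format A 45/86 = 52.3%, the skills-based format 34/54 = 63.0% → the skills-based format
Finance: Format A 5/18 = 27.8%, the skills-based format 70/180 = 38.9% → the skills-based format
Overall: Format A 170/299 = 56.9%, the skills-based format 161/325 = 49.5% → Format A
The skills-based format wins each industry group but Format A wins overall — the comparison reverses. The skills-based format's applications skew toward finance, which has a lower base rate.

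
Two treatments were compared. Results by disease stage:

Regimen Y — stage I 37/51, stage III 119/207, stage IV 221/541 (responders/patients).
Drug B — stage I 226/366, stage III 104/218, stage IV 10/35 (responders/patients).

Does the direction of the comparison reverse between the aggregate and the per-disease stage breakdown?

Yes

Stage I: Regimen Y 37/51 = 72.5%, Drug B 226/366 = 61.7% → Regimen Y
Stage III: Regimen Y 119/207 = 57.5%, Drug B 104/218 = 47.7% → Regimen Y
Stage IV: Regimen Y 221/541 = 40.9%, Drug B 10/35 = 28.6% → Regimen Y
Overall: Regimen Y 377/799 = 47.2%, Drug B 340/619 = 54.9% → Drug B
Regimen Y wins each disease group but Drug B wins overall — the comparison reverses. Regimen Y's patients skew toward stage IV, which has a lower base rate.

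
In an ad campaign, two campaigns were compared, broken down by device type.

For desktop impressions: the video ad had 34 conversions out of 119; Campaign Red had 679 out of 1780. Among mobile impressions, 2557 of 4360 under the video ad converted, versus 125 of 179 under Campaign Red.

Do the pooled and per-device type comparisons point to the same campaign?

No

Desktop: the video ad 34/119 = 28.6%, Campaign Red 679/1780 = 38.1% → Campaign Red
Mobile: the video ad 2557/4360 = 58.6%, Campaign Red 125/179 = 69.8% → Campaign Red
Overall: the video ad 2591/4479 = 57.8%, Campaign Red 804/1959 = 41.0% → the video ad
Campaign Red wins each device group but the video ad wins overall — the comparison reverses. Campaign Red's impressions skew toward desktop, which has a lower base rate.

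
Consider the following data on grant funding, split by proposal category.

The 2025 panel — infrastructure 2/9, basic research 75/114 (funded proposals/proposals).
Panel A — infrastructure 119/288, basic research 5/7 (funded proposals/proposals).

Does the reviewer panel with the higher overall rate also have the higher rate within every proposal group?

Infrastructure: the 2025 panel 2/9 = 22.2%, Panel A 119/288 = 41.3% → Panel A
Basic research: the 2025 panel 75/114 = 65.8%, Panel A 5/7 = 71.4% → Panel A
Overall: the 2025 panel 77/123 = 62.6%, Panel A 124/295 = 42.0% → the 2025 panel
Panel A wins each proposal group but the 2025 panel wins overall — the comparison reverses. Panel A's proposals skew toward infrastructure, which has a lower base rate.

No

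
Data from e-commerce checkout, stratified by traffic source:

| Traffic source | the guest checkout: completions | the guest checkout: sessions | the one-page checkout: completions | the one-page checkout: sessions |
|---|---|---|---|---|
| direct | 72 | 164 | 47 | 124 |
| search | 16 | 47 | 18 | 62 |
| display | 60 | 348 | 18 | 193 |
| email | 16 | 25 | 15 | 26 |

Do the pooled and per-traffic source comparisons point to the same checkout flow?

Direct: the guest checkout 72/164 = 43.9%, the one-page checkout 47/124 = 37.9% → the guest checkout
Search: the guest checkout 16/47 = 34.0%, the one-page checkout 18/62 = 29.0% → the guest checkout
Display: the guest checkout 60/348 = 17.2%, the one-page checkout 18/193 = 9.3% → the guest checkout
Email: the guest checkout 16/25 = 64.0%, the one-page checkout 15/26 = 57.7% → the guest checkout
Overall: the guest checkout 164/584 = 28.1%, the one-page checkout 98/405 = 24.2% → the guest checkout
The guest checkout wins overall and in every traffic group — no reversal.

Yes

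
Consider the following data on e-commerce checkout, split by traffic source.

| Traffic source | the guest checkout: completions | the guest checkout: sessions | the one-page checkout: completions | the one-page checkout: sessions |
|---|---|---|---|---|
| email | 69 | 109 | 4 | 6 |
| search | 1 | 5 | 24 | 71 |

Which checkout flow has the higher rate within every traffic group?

the one-page checkout

Email: the guest checkout 69/109 = 63.3%, the one-page checkout 4/6 = 66.7% → the one-page checkout
Search: the guest checkout 1/5 = 20.0%, the one-page checkout 24/71 = 33.8% → the one-page checkout
The one-page checkout has the higher rate in both groups.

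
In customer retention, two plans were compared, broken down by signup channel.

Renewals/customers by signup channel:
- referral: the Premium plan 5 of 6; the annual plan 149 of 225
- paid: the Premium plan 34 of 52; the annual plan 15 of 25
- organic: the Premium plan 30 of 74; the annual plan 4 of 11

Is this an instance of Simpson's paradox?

Referral: the Premium plan 5/6 = 83.3%, the annual plan 149/225 = 66.2% → the Premium plan
Paid: the Premium plan 34/52 = 65.4%, the annual plan 15/25 = 60.0% → the Premium plan
Organic: the Premium plan 30/74 = 40.5%, the annual plan 4/11 = 36.4% → the Premium plan
Overall: the Premium plan 69/132 = 52.3%, the annual plan 168/261 = 64.4% → the annual plan
The Premium plan wins each signup group but the annual plan wins overall — the comparison reverses. The Premium plan's customers skew toward organic, which has a lower base rate.

Yes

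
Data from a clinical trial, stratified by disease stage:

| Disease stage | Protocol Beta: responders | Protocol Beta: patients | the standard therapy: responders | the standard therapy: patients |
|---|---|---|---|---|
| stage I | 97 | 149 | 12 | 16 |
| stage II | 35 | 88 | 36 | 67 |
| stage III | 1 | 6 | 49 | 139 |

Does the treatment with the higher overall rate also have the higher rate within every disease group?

Stage I: Protocol Beta 97/149 = 65.1%, the standard therapy 12/16 = 75.0% → the standard therapy
Stage II: Protocol Beta 35/88 = 39.8%, the standard therapy 36/67 = 53.7% → the standard therapy
Stage III: Protocol Beta 1/6 = 16.7%, the standard therapy 49/139 = 35.3% → the standard therapy
Overall: Protocol Beta 133/243 = 54.7%, the standard therapy 97/222 = 43.7% → Protocol Beta
The standard therapy wins each disease group but Protocol Beta wins overall — the comparison reverses. The standard therapy's patients skew toward stage III, which has a lower base rate.

No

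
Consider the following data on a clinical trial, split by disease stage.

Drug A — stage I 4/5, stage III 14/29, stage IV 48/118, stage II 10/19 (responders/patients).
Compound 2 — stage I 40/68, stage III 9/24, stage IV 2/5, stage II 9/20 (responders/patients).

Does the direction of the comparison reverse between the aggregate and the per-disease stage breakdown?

Stage I: Drug A 4/5 = 80.0%, Compound 2 40/68 = 58.8% → Drug A
Stage III: Drug A 14/29 = 48.3%, Compound 2 9/24 = 37.5% → Drug A
Stage IV: Drug A 48/118 = 40.7%, Compound 2 2/5 = 40.0% → Drug A
Stage II: Drug A 10/19 = 52.6%, Compound 2 9/20 = 45.0% → Drug A
Overall: Drug A 76/171 = 44.4%, Compound 2 60/117 = 51.3% → Compound 2
Drug A wins each disease group but Compound 2 wins overall — the comparison reverses. Drug A's patients skew toward stage IV, which has a lower base rate.

Yes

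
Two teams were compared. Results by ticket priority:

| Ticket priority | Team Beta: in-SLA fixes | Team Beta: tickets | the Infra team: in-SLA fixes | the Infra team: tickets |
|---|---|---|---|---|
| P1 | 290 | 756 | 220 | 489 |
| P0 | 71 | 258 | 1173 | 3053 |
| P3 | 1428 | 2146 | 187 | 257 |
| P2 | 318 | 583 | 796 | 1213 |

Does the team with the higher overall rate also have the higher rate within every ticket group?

No

P1: Team Beta 290/756 = 38.4%, the Infra team 220/489 = 45.0% → the Infra team
P0: Team Beta 71/258 = 27.5%, the Infra team 1173/3053 = 38.4% → the Infra team
P3: Team Beta 1428/2146 = 66.5%, the Infra team 187/257 = 72.8% → the Infra team
P2: Team Beta 318/583 = 54.5%, the Infra team 796/1213 = 65.6% → the Infra team
Overall: Team Beta 2107/3743 = 56.3%, the Infra team 2376/5012 = 47.4% → Team Beta
The Infra team wins each ticket group but Team Beta wins overall — the comparison reverses. The Infra team's tickets skew toward P0, which has a lower base rate.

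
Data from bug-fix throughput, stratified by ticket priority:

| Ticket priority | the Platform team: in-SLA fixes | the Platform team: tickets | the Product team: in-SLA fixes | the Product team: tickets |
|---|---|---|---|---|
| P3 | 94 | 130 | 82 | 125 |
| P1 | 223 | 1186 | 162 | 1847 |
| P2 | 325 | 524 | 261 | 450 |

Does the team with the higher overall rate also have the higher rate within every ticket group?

P3: the Platform team 94/130 = 72.3%, the Product team 82/125 = 65.6% → the Platform team
P1: the Platform team 223/1186 = 18.8%, the Product team 162/1847 = 8.8% → the Platform team
P2: the Platform team 325/524 = 62.0%, the Product team 261/450 = 58.0% → the Platform team
Overall: the Platform team 642/1840 = 34.9%, the Product team 505/2422 = 20.9% → the Platform team
The Platform team wins overall and in every ticket group — no reversal.

Yes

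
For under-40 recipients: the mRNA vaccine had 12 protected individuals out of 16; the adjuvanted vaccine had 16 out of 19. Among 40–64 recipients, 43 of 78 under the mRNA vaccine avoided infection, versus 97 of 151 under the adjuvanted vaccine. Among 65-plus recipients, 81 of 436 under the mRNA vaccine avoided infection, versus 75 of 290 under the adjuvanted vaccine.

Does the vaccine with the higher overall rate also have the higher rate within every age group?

Under-40: the mRNA vaccine 12/16 = 75.0%, the adjuvanted vaccine 16/19 = 84.2% → the adjuvanted vaccine
40–64: the mRNA vaccine 43/78 = 55.1%, the adjuvanted vaccine 97/151 = 64.2% → the adjuvanted vaccine
65-plus: the mRNA vaccine 81/436 = 18.6%, the adjuvanted vaccine 75/290 = 25.9% → the adjuvanted vaccine
Overall: the mRNA vaccine 136/530 = 25.7%, the adjuvanted vaccine 188/460 = 40.9% → the adjuvanted vaccine
The adjuvanted vaccine wins overall and in every age group — no reversal.

Yes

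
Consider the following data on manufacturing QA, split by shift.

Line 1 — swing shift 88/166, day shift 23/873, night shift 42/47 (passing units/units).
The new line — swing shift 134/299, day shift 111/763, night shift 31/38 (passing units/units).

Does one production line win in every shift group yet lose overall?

Swing shift: Line 1 88/166 = 53.0%, the new line 134/299 = 44.8% → Line 1
Day shift: Line 1 23/873 = 2.6%, the new line 111/763 = 14.5% → the new line
Night shift: Line 1 42/47 = 89.4%, the new line 31/38 = 81.6% → Line 1
Overall: Line 1 153/1086 = 14.1%, the new line 276/1100 = 25.1% → the new line
Neither sweeps: Line 1 wins 2 of 3 groups, the new line wins 1. The new line wins overall but not every group — no Simpson reversal.

No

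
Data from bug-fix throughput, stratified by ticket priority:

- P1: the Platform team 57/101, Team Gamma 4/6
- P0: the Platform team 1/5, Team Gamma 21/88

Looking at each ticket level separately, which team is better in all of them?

Team Gamma

P1: the Platform team 57/101 = 56.4%, Team Gamma 4/6 = 66.7% → Team Gamma
P0: the Platform team 1/5 = 20.0%, Team Gamma 21/88 = 23.9% → Team Gamma
Team Gamma has the higher rate in both groups.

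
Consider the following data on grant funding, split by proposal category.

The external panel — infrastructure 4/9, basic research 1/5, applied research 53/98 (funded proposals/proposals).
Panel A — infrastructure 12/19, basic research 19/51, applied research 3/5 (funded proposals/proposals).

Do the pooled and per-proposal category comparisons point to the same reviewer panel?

No

Infrastructure: the external panel 4/9 = 44.4%, Panel A 12/19 = 63.2% → Panel A
Basic research: the external panel 1/5 = 20.0%, Panel A 19/51 = 37.3% → Panel A
Applied research: the external panel 53/98 = 54.1%, Panel A 3/5 = 60.0% → Panel A
Overall: the external panel 58/112 = 51.8%, Panel A 34/75 = 45.3% → the external panel
Panel A wins each proposal group but the external panel wins overall — the comparison reverses. Panel A's proposals skew toward basic research, which has a lower base rate.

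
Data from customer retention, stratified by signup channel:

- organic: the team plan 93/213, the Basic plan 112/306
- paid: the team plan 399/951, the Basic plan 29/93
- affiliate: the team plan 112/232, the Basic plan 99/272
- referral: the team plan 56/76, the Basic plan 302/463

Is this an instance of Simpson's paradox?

Organic: the team plan 93/213 = 43.7%, the Basic plan 112/306 = 36.6% → the team plan
Paid: the team plan 399/951 = 42.0%, the Basic plan 29/93 = 31.2% → the team plan
Affiliate: the team plan 112/232 = 48.3%, the Basic plan 99/272 = 36.4% → the team plan
Referral: the team plan 56/76 = 73.7%, the Basic plan 302/463 = 65.2% → the team plan
Overall: the team plan 660/1472 = 44.8%, the Basic plan 542/1134 = 47.8% → the Basic plan
The team plan wins each signup group but the Basic plan wins overall — the comparison reverses. The team plan's customers skew toward paid, which has a lower base rate.

Yes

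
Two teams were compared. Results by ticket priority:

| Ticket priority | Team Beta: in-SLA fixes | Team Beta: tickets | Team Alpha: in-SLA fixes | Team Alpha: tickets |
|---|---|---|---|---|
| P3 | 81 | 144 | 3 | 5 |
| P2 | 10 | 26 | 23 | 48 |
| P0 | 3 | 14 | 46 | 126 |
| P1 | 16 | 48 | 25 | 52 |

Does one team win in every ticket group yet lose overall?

P3: Team Beta 81/144 = 56.2%, Team Alpha 3/5 = 60.0% → Team Alpha
P2: Team Beta 10/26 = 38.5%, Team Alpha 23/48 = 47.9% → Team Alpha
P0: Team Beta 3/14 = 21.4%, Team Alpha 46/126 = 36.5% → Team Alpha
P1: Team Beta 16/48 = 33.3%, Team Alpha 25/52 = 48.1% → Team Alpha
Overall: Team Beta 110/232 = 47.4%, Team Alpha 97/231 = 42.0% → Team Beta
Team Alpha wins each ticket group but Team Beta wins overall — the comparison reverses. Team Alpha's tickets skew toward P0, which has a lower base rate.

Yes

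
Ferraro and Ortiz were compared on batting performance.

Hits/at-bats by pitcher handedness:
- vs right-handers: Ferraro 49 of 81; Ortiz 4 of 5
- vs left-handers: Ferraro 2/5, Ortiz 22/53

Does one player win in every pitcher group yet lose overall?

Yes

Vs right-handers: Ferraro 49/81 = 60.5%, Ortiz 4/5 = 80.0% → Ortiz
Vs left-handers: Ferraro 2/5 = 40.0%, Ortiz 22/53 = 41.5% → Ortiz
Overall: Ferraro 51/86 = 59.3%, Ortiz 26/58 = 44.8% → Ferraro
Ortiz wins each pitcher group but Ferraro wins overall — the comparison reverses. Ortiz's at-bats skew toward vs left-handers, which has a lower base rate.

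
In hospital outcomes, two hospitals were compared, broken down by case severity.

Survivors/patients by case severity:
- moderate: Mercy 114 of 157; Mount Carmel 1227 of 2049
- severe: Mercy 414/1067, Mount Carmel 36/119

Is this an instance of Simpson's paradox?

Yes

Moderate: Mercy 114/157 = 72.6%, Mount Carmel 1227/2049 = 59.9% → Mercy
Severe: Mercy 414/1067 = 38.8%, Mount Carmel 36/119 = 30.3% → Mercy
Overall: Mercy 528/1224 = 43.1%, Mount Carmel 1263/2168 = 58.3% → Mount Carmel
Mercy wins each case group but Mount Carmel wins overall — the comparison reverses. Mercy's patients skew toward severe, which has a lower base rate.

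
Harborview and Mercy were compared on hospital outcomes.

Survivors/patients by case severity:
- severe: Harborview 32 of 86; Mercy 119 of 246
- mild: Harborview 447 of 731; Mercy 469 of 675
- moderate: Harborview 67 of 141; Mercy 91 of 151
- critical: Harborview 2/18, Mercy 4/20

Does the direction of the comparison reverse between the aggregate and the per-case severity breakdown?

No

Severe: Harborview 32/86 = 37.2%, Mercy 119/246 = 48.4% → Mercy
Mild: Harborview 447/731 = 61.1%, Mercy 469/675 = 69.5% → Mercy
Moderate: Harborview 67/141 = 47.5%, Mercy 91/151 = 60.3% → Mercy
Critical: Harborview 2/18 = 11.1%, Mercy 4/20 = 20.0% → Mercy
Overall: Harborview 548/976 = 56.1%, Mercy 683/1092 = 62.5% → Mercy
Mercy wins overall and in every case group — no reversal.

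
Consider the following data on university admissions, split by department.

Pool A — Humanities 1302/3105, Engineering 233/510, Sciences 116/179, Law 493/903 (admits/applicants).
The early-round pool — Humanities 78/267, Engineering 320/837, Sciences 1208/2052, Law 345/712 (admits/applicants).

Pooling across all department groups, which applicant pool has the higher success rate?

Humanities: Pool A 1302/3105 = 41.9%, the early-round pool 78/267 = 29.2% → Pool A
Engineering: Pool A 233/510 = 45.7%, the early-round pool 320/837 = 38.2% → Pool A
Sciences: Pool A 116/179 = 64.8%, the early-round pool 1208/2052 = 58.9% → Pool A
Law: Pool A 493/903 = 54.6%, the early-round pool 345/712 = 48.5% → Pool A
Overall: Pool A 2144/4697 = 45.6%, the early-round pool 1951/3868 = 50.4% → the early-round pool
(Pool A wins every department group but the early-round pool wins overall — Pool A's applicants skew toward the low-rate Humanities group.)

the early-round pool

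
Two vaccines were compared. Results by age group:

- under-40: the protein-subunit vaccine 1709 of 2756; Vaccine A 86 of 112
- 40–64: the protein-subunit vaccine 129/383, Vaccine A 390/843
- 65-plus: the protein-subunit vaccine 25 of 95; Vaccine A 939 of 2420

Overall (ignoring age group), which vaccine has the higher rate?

the protein-subunit vaccine

Under-40: the protein-subunit vaccine 1709/2756 = 62.0%, Vaccine A 86/112 = 76.8% → Vaccine A
40–64: the protein-subunit vaccine 129/383 = 33.7%, Vaccine A 390/843 = 46.3% → Vaccine A
65-plus: the protein-subunit vaccine 25/95 = 26.3%, Vaccine A 939/2420 = 38.8% → Vaccine A
Overall: the protein-subunit vaccine 1863/3234 = 57.6%, Vaccine A 1415/3375 = 41.9% → the protein-subunit vaccine
(Vaccine A wins every age group but the protein-subunit vaccine wins overall — Vaccine A's recipients skew toward the low-rate 65-plus group.)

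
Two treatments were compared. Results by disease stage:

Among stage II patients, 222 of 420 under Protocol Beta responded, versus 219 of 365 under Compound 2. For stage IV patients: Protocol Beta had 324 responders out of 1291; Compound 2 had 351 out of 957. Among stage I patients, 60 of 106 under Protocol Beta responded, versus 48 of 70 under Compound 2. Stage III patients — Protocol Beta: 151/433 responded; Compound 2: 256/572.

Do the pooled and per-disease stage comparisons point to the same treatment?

Yes

Stage II: Protocol Beta 222/420 = 52.9%, Compound 2 219/365 = 60.0% → Compound 2
Stage IV: Protocol Beta 324/1291 = 25.1%, Compound 2 351/957 = 36.7% → Compound 2
Stage I: Protocol Beta 60/106 = 56.6%, Compound 2 48/70 = 68.6% → Compound 2
Stage III: Protocol Beta 151/433 = 34.9%, Compound 2 256/572 = 44.8% → Compound 2
Overall: Protocol Beta 757/2250 = 33.6%, Compound 2 874/1964 = 44.5% → Compound 2
Compound 2 wins overall and in every disease group — no reversal.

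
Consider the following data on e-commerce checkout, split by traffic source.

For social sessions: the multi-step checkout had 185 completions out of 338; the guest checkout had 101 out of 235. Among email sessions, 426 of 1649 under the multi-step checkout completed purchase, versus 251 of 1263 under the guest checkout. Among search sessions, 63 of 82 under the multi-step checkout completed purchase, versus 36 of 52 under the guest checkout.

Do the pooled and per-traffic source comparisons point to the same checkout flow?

Social: the multi-step checkout 185/338 = 54.7%, the guest checkout 101/235 = 43.0% → the multi-step checkout
Email: the multi-step checkout 426/1649 = 25.8%, the guest checkout 251/1263 = 19.9% → the multi-step checkout
Search: the multi-step checkout 63/82 = 76.8%, the guest checkout 36/52 = 69.2% → the multi-step checkout
Overall: the multi-step checkout 674/2069 = 32.6%, the guest checkout 388/1550 = 25.0% → the multi-step checkout
The multi-step checkout wins overall and in every traffic group — no reversal.

Yes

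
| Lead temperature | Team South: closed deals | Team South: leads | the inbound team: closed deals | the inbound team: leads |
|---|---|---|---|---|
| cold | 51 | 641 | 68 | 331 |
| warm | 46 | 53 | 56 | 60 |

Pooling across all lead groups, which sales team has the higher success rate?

the inbound team

Cold: Team South 51/641 = 8.0%, the inbound team 68/331 = 20.5% → the inbound team
Warm: Team South 46/53 = 86.8%, the inbound team 56/60 = 93.3% → the inbound team
Overall: Team South 97/694 = 14.0%, the inbound team 124/391 = 31.7% → the inbound team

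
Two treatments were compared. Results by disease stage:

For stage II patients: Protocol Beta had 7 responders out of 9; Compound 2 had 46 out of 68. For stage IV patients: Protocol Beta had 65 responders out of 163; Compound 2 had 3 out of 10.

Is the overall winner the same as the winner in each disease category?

No

Stage II: Protocol Beta 7/9 = 77.8%, Compound 2 46/68 = 67.6% → Protocol Beta
Stage IV: Protocol Beta 65/163 = 39.9%, Compound 2 3/10 = 30.0% → Protocol Beta
Overall: Protocol Beta 72/172 = 41.9%, Compound 2 49/78 = 62.8% → Compound 2
Protocol Beta wins each disease group but Compound 2 wins overall — the comparison reverses. Protocol Beta's patients skew toward stage IV, which has a lower base rate.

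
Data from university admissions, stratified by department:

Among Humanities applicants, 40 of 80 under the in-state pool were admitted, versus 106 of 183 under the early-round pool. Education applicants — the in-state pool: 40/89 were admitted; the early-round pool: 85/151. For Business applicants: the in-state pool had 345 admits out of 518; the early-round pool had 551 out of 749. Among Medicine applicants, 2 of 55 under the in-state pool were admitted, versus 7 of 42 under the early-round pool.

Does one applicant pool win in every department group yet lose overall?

No

Humanities: the in-state pool 40/80 = 50.0%, the early-round pool 106/183 = 57.9% → the early-round pool
Education: the in-state pool 40/89 = 44.9%, the early-round pool 85/151 = 56.3% → the early-round pool
Business: the in-state pool 345/518 = 66.6%, the early-round pool 551/749 = 73.6% → the early-round pool
Medicine: the in-state pool 2/55 = 3.6%, the early-round pool 7/42 = 16.7% → the early-round pool
Overall: the in-state pool 427/742 = 57.5%, the early-round pool 749/1125 = 66.6% → the early-round pool
The early-round pool wins overall and in every department group — no reversal.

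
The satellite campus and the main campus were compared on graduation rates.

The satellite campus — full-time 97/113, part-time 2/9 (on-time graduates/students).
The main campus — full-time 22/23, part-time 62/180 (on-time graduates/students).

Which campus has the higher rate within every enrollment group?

Full-time: the satellite campus 97/113 = 85.8%, the main campus 22/23 = 95.7% → the main campus
Part-time: the satellite campus 2/9 = 22.2%, the main campus 62/180 = 34.4% → the main campus
The main campus has the higher rate in both groups.

the main campus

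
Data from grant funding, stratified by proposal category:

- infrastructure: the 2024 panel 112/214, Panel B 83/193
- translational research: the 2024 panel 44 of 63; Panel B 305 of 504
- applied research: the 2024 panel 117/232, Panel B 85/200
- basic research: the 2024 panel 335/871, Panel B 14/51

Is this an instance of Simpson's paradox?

Yes

Infrastructure: the 2024 panel 112/214 = 52.3%, Panel B 83/193 = 43.0% → the 2024 panel
Translational research: the 2024 panel 44/63 = 69.8%, Panel B 305/504 = 60.5% → the 2024 panel
Applied research: the 2024 panel 117/232 = 50.4%, Panel B 85/200 = 42.5% → the 2024 panel
Basic research: the 2024 panel 335/871 = 38.5%, Panel B 14/51 = 27.5% → the 2024 panel
Overall: the 2024 panel 608/1380 = 44.1%, Panel B 487/948 = 51.4% → Panel B
The 2024 panel wins each proposal group but Panel B wins overall — the comparison reverses. The 2024 panel's proposals skew toward basic research, which has a lower base rate.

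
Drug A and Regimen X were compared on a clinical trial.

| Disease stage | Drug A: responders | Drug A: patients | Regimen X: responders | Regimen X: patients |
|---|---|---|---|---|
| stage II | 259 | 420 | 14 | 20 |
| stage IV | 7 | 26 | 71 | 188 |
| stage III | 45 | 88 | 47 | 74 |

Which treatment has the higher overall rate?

Stage II: Drug A 259/420 = 61.7%, Regimen X 14/20 = 70.0% → Regimen X
Stage IV: Drug A 7/26 = 26.9%, Regimen X 71/188 = 37.8% → Regimen X
Stage III: Drug A 45/88 = 51.1%, Regimen X 47/74 = 63.5% → Regimen X
Overall: Drug A 311/534 = 58.2%, Regimen X 132/282 = 46.8% → Drug A
(Regimen X wins every disease group but Drug A wins overall — Regimen X's patients skew toward the low-rate stage IV group.)

Drug A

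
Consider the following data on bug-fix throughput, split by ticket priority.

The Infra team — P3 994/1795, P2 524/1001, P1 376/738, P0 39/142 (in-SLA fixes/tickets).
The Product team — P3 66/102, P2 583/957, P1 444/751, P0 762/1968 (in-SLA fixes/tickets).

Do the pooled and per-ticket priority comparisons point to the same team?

P3: the Infra team 994/1795 = 55.4%, the Product team 66/102 = 64.7% → the Product team
P2: the Infra team 524/1001 = 52.3%, the Product team 583/957 = 60.9% → the Product team
P1: the Infra team 376/738 = 50.9%, the Product team 444/751 = 59.1% → the Product team
P0: the Infra team 39/142 = 27.5%, the Product team 762/1968 = 38.7% → the Product team
Overall: the Infra team 1933/3676 = 52.6%, the Product team 1855/3778 = 49.1% → the Infra team
The Product team wins each ticket group but the Infra team wins overall — the comparison reverses. The Product team's tickets skew toward P0, which has a lower base rate.

No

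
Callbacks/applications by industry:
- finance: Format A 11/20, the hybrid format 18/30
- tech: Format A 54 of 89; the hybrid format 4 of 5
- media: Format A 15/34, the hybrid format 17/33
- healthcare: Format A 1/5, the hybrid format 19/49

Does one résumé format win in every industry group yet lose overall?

Yes

Finance: Format A 11/20 = 55.0%, the hybrid format 18/30 = 60.0% → the hybrid format
Tech: Format A 54/89 = 60.7%, the hybrid format 4/5 = 80.0% → the hybrid format
Media: Format A 15/34 = 44.1%, the hybrid format 17/33 = 51.5% → the hybrid format
Healthcare: Format A 1/5 = 20.0%, the hybrid format 19/49 = 38.8% → the hybrid format
Overall: Format A 81/148 = 54.7%, the hybrid format 58/117 = 49.6% → Format A
The hybrid format wins each industry group but Format A wins overall — the comparison reverses. The hybrid format's applications skew toward healthcare, which has a lower base rate.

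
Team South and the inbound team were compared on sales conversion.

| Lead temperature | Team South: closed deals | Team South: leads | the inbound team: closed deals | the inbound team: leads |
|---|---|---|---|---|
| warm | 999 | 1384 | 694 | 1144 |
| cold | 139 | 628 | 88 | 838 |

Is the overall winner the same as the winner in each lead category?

Warm: Team South 999/1384 = 72.2%, the inbound team 694/1144 = 60.7% → Team South
Cold: Team South 139/628 = 22.1%, the inbound team 88/838 = 10.5% → Team South
Overall: Team South 1138/2012 = 56.6%, the inbound team 782/1982 = 39.5% → Team South
Team South wins overall and in every lead group — no reversal.

Yes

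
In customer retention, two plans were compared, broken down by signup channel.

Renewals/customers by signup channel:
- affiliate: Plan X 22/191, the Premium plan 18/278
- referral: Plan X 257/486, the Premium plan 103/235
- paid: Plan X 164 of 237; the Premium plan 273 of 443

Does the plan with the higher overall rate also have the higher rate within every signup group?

Affiliate: Plan X 22/191 = 11.5%, the Premium plan 18/278 = 6.5% → Plan X
Referral: Plan X 257/486 = 52.9%, the Premium plan 103/235 = 43.8% → Plan X
Paid: Plan X 164/237 = 69.2%, the Premium plan 273/443 = 61.6% → Plan X
Overall: Plan X 443/914 = 48.5%, the Premium plan 394/956 = 41.2% → Plan X
Plan X wins overall and in every signup group — no reversal.

Yes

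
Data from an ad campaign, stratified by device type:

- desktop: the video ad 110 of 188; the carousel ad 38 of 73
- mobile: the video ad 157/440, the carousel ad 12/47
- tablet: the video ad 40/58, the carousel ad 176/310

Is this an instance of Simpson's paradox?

Desktop: the video ad 110/188 = 58.5%, the carousel ad 38/73 = 52.1% → the video ad
Mobile: the video ad 157/440 = 35.7%, the carousel ad 12/47 = 25.5% → the video ad
Tablet: the video ad 40/58 = 69.0%, the carousel ad 176/310 = 56.8% → the video ad
Overall: the video ad 307/686 = 44.8%, the carousel ad 226/430 = 52.6% → the carousel ad
The video ad wins each device group but the carousel ad wins overall — the comparison reverses. The video ad's impressions skew toward mobile, which has a lower base rate.

Yes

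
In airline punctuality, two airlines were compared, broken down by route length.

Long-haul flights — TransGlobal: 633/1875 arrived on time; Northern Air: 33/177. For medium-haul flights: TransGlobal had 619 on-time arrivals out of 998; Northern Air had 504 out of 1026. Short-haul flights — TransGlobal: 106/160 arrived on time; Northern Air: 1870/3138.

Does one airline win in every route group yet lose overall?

Long-haul: TransGlobal 633/1875 = 33.8%, Northern Air 33/177 = 18.6% → TransGlobal
Medium-haul: TransGlobal 619/998 = 62.0%, Northern Air 504/1026 = 49.1% → TransGlobal
Short-haul: TransGlobal 106/160 = 66.2%, Northern Air 1870/3138 = 59.6% → TransGlobal
Overall: TransGlobal 1358/3033 = 44.8%, Northern Air 2407/4341 = 55.4% → Northern Air
TransGlobal wins each route group but Northern Air wins overall — the comparison reverses. TransGlobal's flights skew toward long-haul, which has a lower base rate.

Yes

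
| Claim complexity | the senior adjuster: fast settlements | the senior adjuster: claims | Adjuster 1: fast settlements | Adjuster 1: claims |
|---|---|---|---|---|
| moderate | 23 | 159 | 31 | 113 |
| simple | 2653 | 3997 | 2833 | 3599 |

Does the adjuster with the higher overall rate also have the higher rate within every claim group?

Yes

Moderate: the senior adjuster 23/159 = 14.5%, Adjuster 1 31/113 = 27.4% → Adjuster 1
Simple: the senior adjuster 2653/3997 = 66.4%, Adjuster 1 2833/3599 = 78.7% → Adjuster 1
Overall: the senior adjuster 2676/4156 = 64.4%, Adjuster 1 2864/3712 = 77.2% → Adjuster 1
Adjuster 1 wins overall and in every claim group — no reversal.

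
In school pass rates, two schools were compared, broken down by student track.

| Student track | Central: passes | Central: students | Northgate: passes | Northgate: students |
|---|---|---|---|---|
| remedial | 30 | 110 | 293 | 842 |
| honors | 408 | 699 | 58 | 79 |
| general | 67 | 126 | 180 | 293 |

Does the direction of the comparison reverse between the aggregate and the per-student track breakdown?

Yes

Remedial: Central 30/110 = 27.3%, Northgate 293/842 = 34.8% → Northgate
Honors: Central 408/699 = 58.4%, Northgate 58/79 = 73.4% → Northgate
General: Central 67/126 = 53.2%, Northgate 180/293 = 61.4% → Northgate
Overall: Central 505/935 = 54.0%, Northgate 531/1214 = 43.7% → Central
Northgate wins each student group but Central wins overall — the comparison reverses. Northgate's students skew toward remedial, which has a lower base rate.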